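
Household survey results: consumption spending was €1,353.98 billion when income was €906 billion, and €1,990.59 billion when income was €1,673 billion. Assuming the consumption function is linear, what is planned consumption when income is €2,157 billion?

C = 2392.31

MPC = (1990.59 − 1353.98)/(1673 − 906) = 636.61/767 = 0.83
a = 1353.98 − 0.83(906) = 1353.98 − 751.98 = 602
C = 602 + 0.83(2157) = 602 + 1790.31 = 2392.31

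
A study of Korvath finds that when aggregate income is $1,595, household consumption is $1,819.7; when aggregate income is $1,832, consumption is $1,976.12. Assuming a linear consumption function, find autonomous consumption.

MPC = ΔC/ΔY = (1976.12 − 1819.7)/(1832 − 1595) = 156.42/237 = 0.66
a = C − MPC·Y = 1819.7 − 0.66(1595) = 1819.7 − 1052.7 = 767

a = 767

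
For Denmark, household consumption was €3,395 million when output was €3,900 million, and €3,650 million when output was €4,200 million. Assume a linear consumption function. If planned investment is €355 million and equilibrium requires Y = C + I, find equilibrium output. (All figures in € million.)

Y = 2900

MPC = (3650 − 3395)/(4200 − 3900) = 255/300 = 0.85
a = 3395 − 0.85(3900) = 80
Equilibrium: Y = 80 + 0.85Y + 355
0.15Y = 435, so Y = 435/0.15 = 2900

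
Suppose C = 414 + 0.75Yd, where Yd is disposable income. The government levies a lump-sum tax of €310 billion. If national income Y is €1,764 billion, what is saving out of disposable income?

S = -50.5

Yd = Y − T = 1764 − 310 = 1454
C = 414 + 0.75(1454) = 414 + 1090.5 = 1504.5
S = Yd − C = 1454 − 1504.5 = -50.5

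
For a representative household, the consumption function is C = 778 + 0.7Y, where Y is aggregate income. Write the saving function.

S = Y − C = Y − (778 + 0.7Y) = -778 + (1 − 0.7)Y

S = -778 + 0.3Y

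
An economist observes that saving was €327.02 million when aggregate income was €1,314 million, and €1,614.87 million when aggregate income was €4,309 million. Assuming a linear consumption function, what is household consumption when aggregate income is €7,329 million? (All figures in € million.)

MPS = ΔS/ΔY = (1614.87 − 327.02)/(4309 − 1314) = 1287.85/2995 = 0.43
MPC = 1 − MPS = 0.57
Autonomous saving = 327.02 − 0.43(1314) = -238, so a = 238
C = 238 + 0.57(7329) = 238 + 4177.53 = 4415.53

C = 4415.53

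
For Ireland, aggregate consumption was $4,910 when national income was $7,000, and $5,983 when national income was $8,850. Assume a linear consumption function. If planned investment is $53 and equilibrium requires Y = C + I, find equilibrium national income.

MPC = (5983 − 4910)/(8850 − 7000) = 1073/1850 = 0.58
a = 4910 − 0.58(7000) = 850
Equilibrium: Y = 850 + 0.58Y + 53
0.42Y = 903, so Y = 903/0.42 = 2150

Y = 2150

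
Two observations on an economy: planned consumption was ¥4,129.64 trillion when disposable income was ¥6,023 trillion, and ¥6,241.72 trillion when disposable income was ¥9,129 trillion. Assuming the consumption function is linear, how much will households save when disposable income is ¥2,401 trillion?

MPC = (6241.72 − 4129.64)/(9129 − 6023) = 2112.08/3106 = 0.68
a = 4129.64 − 0.68(6023) = 4129.64 − 4095.64 = 34
C = 34 + 0.68(2401) = 1666.68
S = 2401 − 1666.68 = 734.32

S = 734.32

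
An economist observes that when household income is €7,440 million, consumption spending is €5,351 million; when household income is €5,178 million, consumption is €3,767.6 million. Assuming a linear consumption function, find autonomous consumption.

a = 143

MPC = ΔC/ΔY = (5351 − 3767.6)/(7440 − 5178) = 1583.4/2262 = 0.7
a = C − MPC·Y = 3767.6 − 0.7(5178) = 3767.6 − 3624.6 = 143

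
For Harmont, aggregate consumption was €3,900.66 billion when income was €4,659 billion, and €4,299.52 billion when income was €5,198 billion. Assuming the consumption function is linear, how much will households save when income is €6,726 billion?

MPC = (4299.52 − 3900.66)/(5198 − 4659) = 398.86/539 = 0.74
a = 3900.66 − 0.74(4659) = 3900.66 − 3447.66 = 453
C = 453 + 0.74(6726) = 5430.24
S = 6726 − 5430.24 = 1295.76

S = 1295.76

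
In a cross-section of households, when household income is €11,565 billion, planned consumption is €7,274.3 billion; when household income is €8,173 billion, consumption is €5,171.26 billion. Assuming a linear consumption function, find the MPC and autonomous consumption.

MPC = ΔC/ΔY = (7274.3 − 5171.26)/(11565 − 8173) = 2103.04/3392 = 0.62
a = C − MPC·Y = 5171.26 − 0.62(8173) = 5171.26 − 5067.26 = 104

MPC = 0.62; a = 104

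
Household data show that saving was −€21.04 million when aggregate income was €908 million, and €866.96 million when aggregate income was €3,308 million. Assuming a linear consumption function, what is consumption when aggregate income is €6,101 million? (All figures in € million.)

MPS = ΔS/ΔY = (866.96 − (-21.04))/(3308 − 908) = 888/2400 = 0.37
MPC = 1 − MPS = 0.63
Autonomous saving = -21.04 − 0.37(908) = -357, so a = 357
C = 357 + 0.63(6101) = 357 + 3843.63 = 4200.63

C = 4200.63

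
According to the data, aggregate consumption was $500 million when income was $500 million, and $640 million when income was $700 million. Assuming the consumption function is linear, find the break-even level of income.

MPC = (640 − 500)/(700 − 500) = 140/200 = 0.7
a = 500 − 0.7(500) = 500 − 350 = 150
Break-even: Y = a/(1−MPC) = 150/0.3 = 500

Y = 500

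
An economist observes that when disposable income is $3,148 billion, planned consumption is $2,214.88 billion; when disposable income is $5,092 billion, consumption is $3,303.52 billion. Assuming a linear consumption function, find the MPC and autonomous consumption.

MPC = 0.56; a = 452

MPC = ΔC/ΔY = (3303.52 − 2214.88)/(5092 − 3148) = 1088.64/1944 = 0.56
a = C − MPC·Y = 2214.88 − 0.56(3148) = 2214.88 − 1762.88 = 452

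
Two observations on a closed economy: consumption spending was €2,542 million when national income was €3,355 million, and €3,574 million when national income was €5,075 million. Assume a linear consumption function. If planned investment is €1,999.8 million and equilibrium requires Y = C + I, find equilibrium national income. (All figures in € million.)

Y = 6322

MPC = (3574 − 2542)/(5075 − 3355) = 1032/1720 = 0.6
a = 2542 − 0.6(3355) = 529
Equilibrium: Y = 529 + 0.6Y + 1999.8
0.4Y = 2528.8, so Y = 2528.8/0.4 = 6322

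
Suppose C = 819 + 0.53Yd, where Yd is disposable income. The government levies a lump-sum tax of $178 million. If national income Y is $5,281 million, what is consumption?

Yd = Y − T = 5281 − 178 = 5103
C = 819 + 0.53(5103) = 819 + 2704.59 = 3523.59

C = 3523.59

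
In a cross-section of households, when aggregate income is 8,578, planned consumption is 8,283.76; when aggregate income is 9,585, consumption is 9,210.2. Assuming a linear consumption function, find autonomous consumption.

a = 392

MPC = ΔC/ΔY = (9210.2 − 8283.76)/(9585 − 8578) = 926.44/1007 = 0.92
a = C − MPC·Y = 8283.76 − 0.92(8578) = 8283.76 − 7891.76 = 392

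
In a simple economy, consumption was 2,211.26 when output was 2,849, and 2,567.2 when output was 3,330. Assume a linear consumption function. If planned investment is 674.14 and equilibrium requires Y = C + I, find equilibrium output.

MPC = (2567.2 − 2211.26)/(3330 − 2849) = 355.94/481 = 0.74
a = 2211.26 − 0.74(2849) = 103
Equilibrium: Y = 103 + 0.74Y + 674.14
0.26Y = 777.14, so Y = 777.14/0.26 = 2989

Y = 2989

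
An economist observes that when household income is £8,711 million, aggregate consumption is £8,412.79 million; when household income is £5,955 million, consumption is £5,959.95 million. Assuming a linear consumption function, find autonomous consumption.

a = 660

MPC = ΔC/ΔY = (8412.79 − 5959.95)/(8711 − 5955) = 2452.84/2756 = 0.89
a = C − MPC·Y = 5959.95 − 0.89(5955) = 5959.95 − 5299.95 = 660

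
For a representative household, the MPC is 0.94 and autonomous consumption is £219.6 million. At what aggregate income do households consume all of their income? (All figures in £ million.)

At break-even, C = Y: 219.6 + 0.94Y = Y
0.06Y = 219.6, so Y = 219.6/0.06 = 3660

Y = 3660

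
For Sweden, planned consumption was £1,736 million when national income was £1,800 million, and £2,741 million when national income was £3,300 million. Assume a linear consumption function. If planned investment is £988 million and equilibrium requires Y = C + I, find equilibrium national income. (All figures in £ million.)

MPC = (2741 − 1736)/(3300 − 1800) = 1005/1500 = 0.67
a = 1736 − 0.67(1800) = 530
Equilibrium: Y = 530 + 0.67Y + 988
0.33Y = 1518, so Y = 1518/0.33 = 4600

Y = 4600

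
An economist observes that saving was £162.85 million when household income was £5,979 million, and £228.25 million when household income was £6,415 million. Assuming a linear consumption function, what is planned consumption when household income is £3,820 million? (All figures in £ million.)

C = 3981

MPS = ΔS/ΔY = (228.25 − 162.85)/(6415 − 5979) = 65.4/436 = 0.15
MPC = 1 − MPS = 0.85
Autonomous saving = 162.85 − 0.15(5979) = -734, so a = 734
C = 734 + 0.85(3820) = 734 + 3247 = 3981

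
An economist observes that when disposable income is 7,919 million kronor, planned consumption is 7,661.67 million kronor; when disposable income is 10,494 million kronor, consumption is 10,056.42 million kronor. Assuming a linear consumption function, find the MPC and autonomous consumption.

MPC = 0.93; a = 297

MPC = ΔC/ΔY = (10056.42 − 7661.67)/(10494 − 7919) = 2394.75/2575 = 0.93
a = C − MPC·Y = 7661.67 − 0.93(7919) = 7661.67 − 7364.67 = 297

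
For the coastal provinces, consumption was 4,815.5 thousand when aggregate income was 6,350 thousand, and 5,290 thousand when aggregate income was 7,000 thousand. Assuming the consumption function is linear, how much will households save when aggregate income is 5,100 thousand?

S = 1197

MPC = (5290 − 4815.5)/(7000 − 6350) = 474.5/650 = 0.73
a = 4815.5 − 0.73(6350) = 4815.5 − 4635.5 = 180
C = 180 + 0.73(5100) = 3903
S = 5100 − 3903 = 1197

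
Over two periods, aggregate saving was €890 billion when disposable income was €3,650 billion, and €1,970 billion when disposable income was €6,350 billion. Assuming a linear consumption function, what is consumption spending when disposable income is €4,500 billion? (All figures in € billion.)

C = 3270

MPS = ΔS/ΔY = (1970 − 890)/(6350 − 3650) = 1080/2700 = 0.4
MPC = 1 − MPS = 0.6
Autonomous saving = 890 − 0.4(3650) = -570, so a = 570
C = 570 + 0.6(4500) = 570 + 2700 = 3270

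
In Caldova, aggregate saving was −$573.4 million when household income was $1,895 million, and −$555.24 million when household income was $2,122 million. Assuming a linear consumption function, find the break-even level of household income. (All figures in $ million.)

Y = 9062.5

MPS = ΔS/ΔY = (-555.24 − (-573.4))/(2122 − 1895) = 18.16/227 = 0.08
MPC = 1 − MPS = 0.92
From S(1895) = -573.4: −a + 0.08(1895) = -573.4, so a = 151.6 − (-573.4) = 725
Break-even (S = 0): Y = a/MPS = 725/0.08 = 9062.5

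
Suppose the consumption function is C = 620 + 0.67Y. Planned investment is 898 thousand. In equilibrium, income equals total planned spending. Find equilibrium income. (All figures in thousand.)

Y = C + I = 620 + 0.67Y + 898
Y − 0.67Y = 1518
0.33Y = 1518, so Y = 1518/0.33 = 4600

Y = 4600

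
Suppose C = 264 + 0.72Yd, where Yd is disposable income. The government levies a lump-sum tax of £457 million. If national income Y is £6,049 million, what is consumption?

Yd = Y − T = 6049 − 457 = 5592
C = 264 + 0.72(5592) = 264 + 4026.24 = 4290.24

C = 4290.24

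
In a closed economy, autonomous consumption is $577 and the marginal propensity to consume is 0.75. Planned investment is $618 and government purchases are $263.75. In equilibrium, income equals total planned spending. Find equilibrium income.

Y = 5835

Y = C + I + G = 577 + 0.75Y + 618 + 263.75
Y − 0.75Y = 1458.75
0.25Y = 1458.75, so Y = 1458.75/0.25 = 5835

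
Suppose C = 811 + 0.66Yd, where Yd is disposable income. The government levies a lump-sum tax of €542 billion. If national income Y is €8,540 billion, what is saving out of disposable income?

Yd = Y − T = 8540 − 542 = 7998
C = 811 + 0.66(7998) = 811 + 5278.68 = 6089.68
S = Yd − C = 7998 − 6089.68 = 1908.32

S = 1908.32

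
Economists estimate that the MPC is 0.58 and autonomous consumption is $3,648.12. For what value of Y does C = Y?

At break-even, C = Y: 3648.12 + 0.58Y = Y
0.42Y = 3648.12, so Y = 3648.12/0.42 = 8686

Y = 8686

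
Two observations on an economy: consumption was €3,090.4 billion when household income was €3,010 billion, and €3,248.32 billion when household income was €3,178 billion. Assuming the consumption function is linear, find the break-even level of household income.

MPC = (3248.32 − 3090.4)/(3178 − 3010) = 157.92/168 = 0.94
a = 3090.4 − 0.94(3010) = 3090.4 − 2829.4 = 261
Break-even: Y = a/(1−MPC) = 261/0.06 = 4350

Y = 4350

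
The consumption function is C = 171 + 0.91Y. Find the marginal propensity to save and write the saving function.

MPS = 1 − MPC = 1 − 0.91 = 0.09
S = Y − C = -171 + 0.09Y

MPS = 0.09; S = -171 + 0.09Y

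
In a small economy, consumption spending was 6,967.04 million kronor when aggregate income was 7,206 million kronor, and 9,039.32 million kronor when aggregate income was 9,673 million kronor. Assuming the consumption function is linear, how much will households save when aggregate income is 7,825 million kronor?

S = 338

MPC = (9039.32 − 6967.04)/(9673 − 7206) = 2072.28/2467 = 0.84
a = 6967.04 − 0.84(7206) = 6967.04 − 6053.04 = 914
C = 914 + 0.84(7825) = 7487
S = 7825 − 7487 = 338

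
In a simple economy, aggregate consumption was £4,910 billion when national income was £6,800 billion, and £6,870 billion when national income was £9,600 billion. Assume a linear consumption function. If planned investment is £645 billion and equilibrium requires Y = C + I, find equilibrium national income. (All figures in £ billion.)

MPC = (6870 − 4910)/(9600 − 6800) = 1960/2800 = 0.7
a = 4910 − 0.7(6800) = 150
Equilibrium: Y = 150 + 0.7Y + 645
0.3Y = 795, so Y = 795/0.3 = 2650

Y = 2650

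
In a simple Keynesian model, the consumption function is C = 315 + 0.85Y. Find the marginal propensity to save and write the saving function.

MPS = 0.15; S = -315 + 0.15Y

MPS = 1 − MPC = 1 − 0.85 = 0.15
S = Y − C = -315 + 0.15Y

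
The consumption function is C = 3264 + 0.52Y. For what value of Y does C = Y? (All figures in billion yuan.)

At break-even, C = Y: 3264 + 0.52Y = Y
0.48Y = 3264, so Y = 3264/0.48 = 6800

Y = 6800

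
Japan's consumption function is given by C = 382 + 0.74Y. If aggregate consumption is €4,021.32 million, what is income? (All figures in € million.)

382 + 0.74Y = 4021.32
0.74Y = 3639.32, so Y = 3639.32/0.74 = 4918

Y = 4918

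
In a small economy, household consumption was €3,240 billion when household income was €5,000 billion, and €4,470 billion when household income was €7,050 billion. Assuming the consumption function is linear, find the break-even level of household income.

Y = 600

MPC = (4470 − 3240)/(7050 − 5000) = 1230/2050 = 0.6
a = 3240 − 0.6(5000) = 3240 − 3000 = 240
Break-even: Y = a/(1−MPC) = 240/0.4 = 600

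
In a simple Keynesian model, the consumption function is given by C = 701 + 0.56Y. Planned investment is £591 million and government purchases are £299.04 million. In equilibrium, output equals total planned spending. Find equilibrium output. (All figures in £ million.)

Y = 3616

Y = C + I + G = 701 + 0.56Y + 591 + 299.04
Y − 0.56Y = 1591.04
0.44Y = 1591.04, so Y = 1591.04/0.44 = 3616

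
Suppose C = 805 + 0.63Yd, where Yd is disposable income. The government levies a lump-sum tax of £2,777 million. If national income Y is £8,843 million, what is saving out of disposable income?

S = 1439.42

Yd = Y − T = 8843 − 2777 = 6066
C = 805 + 0.63(6066) = 805 + 3821.58 = 4626.58
S = Yd − C = 6066 − 4626.58 = 1439.42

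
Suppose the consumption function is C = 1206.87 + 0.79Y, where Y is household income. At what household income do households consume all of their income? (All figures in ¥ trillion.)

At break-even, C = Y: 1206.87 + 0.79Y = Y
0.21Y = 1206.87, so Y = 1206.87/0.21 = 5747

Y = 5747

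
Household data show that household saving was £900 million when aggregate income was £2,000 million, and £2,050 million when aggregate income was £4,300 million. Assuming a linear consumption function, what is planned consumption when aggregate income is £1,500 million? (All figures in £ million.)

MPS = ΔS/ΔY = (2050 − 900)/(4300 − 2000) = 1150/2300 = 0.5
MPC = 1 − MPS = 0.5
Autonomous saving = 900 − 0.5(2000) = -100, so a = 100
C = 100 + 0.5(1500) = 100 + 750 = 850

C = 850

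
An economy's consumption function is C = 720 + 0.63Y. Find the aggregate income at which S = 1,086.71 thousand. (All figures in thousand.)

S = Y − C = -720 + 0.37Y
-720 + 0.37Y = 1086.71, so 0.37Y = 1806.71 and Y = 4883

Y = 4883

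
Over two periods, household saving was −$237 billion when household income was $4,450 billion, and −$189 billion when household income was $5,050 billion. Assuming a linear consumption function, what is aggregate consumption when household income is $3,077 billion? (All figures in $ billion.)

C = 3423.84

MPS = ΔS/ΔY = (-189 − (-237))/(5050 − 4450) = 48/600 = 0.08
MPC = 1 − MPS = 0.92
Autonomous saving = -237 − 0.08(4450) = -593, so a = 593
C = 593 + 0.92(3077) = 593 + 2830.84 = 3423.84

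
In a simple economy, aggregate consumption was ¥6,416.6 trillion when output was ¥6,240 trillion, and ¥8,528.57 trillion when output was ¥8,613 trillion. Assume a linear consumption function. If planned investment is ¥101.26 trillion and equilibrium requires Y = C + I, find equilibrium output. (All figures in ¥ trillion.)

Y = 8766

MPC = (8528.57 − 6416.6)/(8613 − 6240) = 2111.97/2373 = 0.89
a = 6416.6 − 0.89(6240) = 863
Equilibrium: Y = 863 + 0.89Y + 101.26
0.11Y = 964.26, so Y = 964.26/0.11 = 8766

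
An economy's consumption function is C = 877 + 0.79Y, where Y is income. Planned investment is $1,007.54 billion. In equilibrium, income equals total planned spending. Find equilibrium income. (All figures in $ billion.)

Y = C + I = 877 + 0.79Y + 1007.54
Y − 0.79Y = 1884.54
0.21Y = 1884.54, so Y = 1884.54/0.21 = 8974

Y = 8974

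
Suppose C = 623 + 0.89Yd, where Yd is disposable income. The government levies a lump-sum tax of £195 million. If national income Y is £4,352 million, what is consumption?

Yd = Y − T = 4352 − 195 = 4157
C = 623 + 0.89(4157) = 623 + 3699.73 = 4322.73

C = 4322.73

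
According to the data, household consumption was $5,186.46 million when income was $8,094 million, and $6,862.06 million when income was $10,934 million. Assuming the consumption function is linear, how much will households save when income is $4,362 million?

S = 1377.42

MPC = (6862.06 − 5186.46)/(10934 − 8094) = 1675.6/2840 = 0.59
a = 5186.46 − 0.59(8094) = 5186.46 − 4775.46 = 411
C = 411 + 0.59(4362) = 2984.58
S = 4362 − 2984.58 = 1377.42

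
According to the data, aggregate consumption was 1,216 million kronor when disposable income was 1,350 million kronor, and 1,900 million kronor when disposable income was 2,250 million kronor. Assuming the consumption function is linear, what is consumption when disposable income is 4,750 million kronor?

C = 3800

MPC = (1900 − 1216)/(2250 − 1350) = 684/900 = 0.76
a = 1216 − 0.76(1350) = 1216 − 1026 = 190
C = 190 + 0.76(4750) = 190 + 3610 = 3800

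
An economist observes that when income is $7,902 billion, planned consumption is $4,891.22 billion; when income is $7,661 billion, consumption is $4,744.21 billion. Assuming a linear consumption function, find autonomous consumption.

MPC = ΔC/ΔY = (4891.22 − 4744.21)/(7902 − 7661) = 147.01/241 = 0.61
a = C − MPC·Y = 4744.21 − 0.61(7661) = 4744.21 − 4673.21 = 71

a = 71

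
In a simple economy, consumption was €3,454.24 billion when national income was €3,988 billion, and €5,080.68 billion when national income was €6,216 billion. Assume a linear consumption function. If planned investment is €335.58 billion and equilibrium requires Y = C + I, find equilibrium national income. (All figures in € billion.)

Y = 3254

MPC = (5080.68 − 3454.24)/(6216 − 3988) = 1626.44/2228 = 0.73
a = 3454.24 − 0.73(3988) = 543
Equilibrium: Y = 543 + 0.73Y + 335.58
0.27Y = 878.58, so Y = 878.58/0.27 = 3254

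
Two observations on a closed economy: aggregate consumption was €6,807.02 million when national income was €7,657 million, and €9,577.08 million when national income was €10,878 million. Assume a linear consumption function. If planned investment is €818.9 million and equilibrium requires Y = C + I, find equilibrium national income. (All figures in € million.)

Y = 7435

MPC = (9577.08 − 6807.02)/(10878 − 7657) = 2770.06/3221 = 0.86
a = 6807.02 − 0.86(7657) = 222
Equilibrium: Y = 222 + 0.86Y + 818.9
0.14Y = 1040.9, so Y = 1040.9/0.14 = 7435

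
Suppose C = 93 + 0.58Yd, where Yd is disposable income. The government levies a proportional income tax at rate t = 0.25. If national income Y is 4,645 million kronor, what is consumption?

Yd = (1 − 0.25)(4645) = 0.75(4645) = 3483.75
C = 93 + 0.58(3483.75) = 93 + 2020.575 = 2113.575

C = 2113.575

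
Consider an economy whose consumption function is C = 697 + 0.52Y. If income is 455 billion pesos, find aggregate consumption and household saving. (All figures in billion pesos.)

C = 697 + 0.52(455) = 697 + 236.6 = 933.6
S = Y − C = 455 − 933.6 = -478.6

C = 933.6; S = -478.6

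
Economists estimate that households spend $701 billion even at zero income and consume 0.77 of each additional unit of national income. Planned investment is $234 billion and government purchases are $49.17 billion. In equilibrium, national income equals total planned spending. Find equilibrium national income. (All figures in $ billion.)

Y = 4279

Y = C + I + G = 701 + 0.77Y + 234 + 49.17
Y − 0.77Y = 984.17
0.23Y = 984.17, so Y = 984.17/0.23 = 4279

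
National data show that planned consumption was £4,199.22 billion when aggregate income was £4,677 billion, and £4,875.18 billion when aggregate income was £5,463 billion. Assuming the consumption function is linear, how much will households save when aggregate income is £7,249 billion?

MPC = (4875.18 − 4199.22)/(5463 − 4677) = 675.96/786 = 0.86
a = 4199.22 − 0.86(4677) = 4199.22 − 4022.22 = 177
C = 177 + 0.86(7249) = 6411.14
S = 7249 − 6411.14 = 837.86

S = 837.86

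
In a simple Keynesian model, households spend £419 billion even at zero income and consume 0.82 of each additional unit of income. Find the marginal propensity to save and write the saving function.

MPS = 0.18; S = -419 + 0.18Y

MPS = 1 − MPC = 1 − 0.82 = 0.18
S = Y − C = -419 + 0.18Y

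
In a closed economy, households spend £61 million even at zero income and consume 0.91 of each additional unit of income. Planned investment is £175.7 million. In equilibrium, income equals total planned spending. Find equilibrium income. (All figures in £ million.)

Y = 2630

Y = C + I = 61 + 0.91Y + 175.7
Y − 0.91Y = 236.7
0.09Y = 236.7, so Y = 236.7/0.09 = 2630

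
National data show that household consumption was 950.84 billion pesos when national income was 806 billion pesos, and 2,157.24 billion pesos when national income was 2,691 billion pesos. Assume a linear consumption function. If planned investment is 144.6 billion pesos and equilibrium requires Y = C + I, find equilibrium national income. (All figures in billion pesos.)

Y = 1610

MPC = (2157.24 − 950.84)/(2691 − 806) = 1206.4/1885 = 0.64
a = 950.84 − 0.64(806) = 435
Equilibrium: Y = 435 + 0.64Y + 144.6
0.36Y = 579.6, so Y = 579.6/0.36 = 1610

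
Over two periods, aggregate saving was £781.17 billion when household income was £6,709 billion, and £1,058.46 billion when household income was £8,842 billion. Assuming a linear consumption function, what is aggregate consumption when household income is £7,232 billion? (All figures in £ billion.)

MPS = ΔS/ΔY = (1058.46 − 781.17)/(8842 − 6709) = 277.29/2133 = 0.13
MPC = 1 − MPS = 0.87
Autonomous saving = 781.17 − 0.13(6709) = -91, so a = 91
C = 91 + 0.87(7232) = 91 + 6291.84 = 6382.84

C = 6382.84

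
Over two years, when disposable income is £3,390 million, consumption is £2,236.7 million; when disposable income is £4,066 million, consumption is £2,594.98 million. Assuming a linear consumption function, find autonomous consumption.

a = 440

MPC = ΔC/ΔY = (2594.98 − 2236.7)/(4066 − 3390) = 358.28/676 = 0.53
a = C − MPC·Y = 2236.7 − 0.53(3390) = 2236.7 − 1796.7 = 440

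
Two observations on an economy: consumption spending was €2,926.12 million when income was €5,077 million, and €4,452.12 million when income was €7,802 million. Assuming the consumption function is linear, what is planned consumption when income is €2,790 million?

MPC = (4452.12 − 2926.12)/(7802 − 5077) = 1526/2725 = 0.56
a = 2926.12 − 0.56(5077) = 2926.12 − 2843.12 = 83
C = 83 + 0.56(2790) = 83 + 1562.4 = 1645.4

C = 1645.4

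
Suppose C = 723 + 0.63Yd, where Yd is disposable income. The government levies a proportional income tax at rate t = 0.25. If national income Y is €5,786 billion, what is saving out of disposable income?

S = 882.615

Yd = (1 − 0.25)(5786) = 0.75(5786) = 4339.5
C = 723 + 0.63(4339.5) = 723 + 2733.885 = 3456.885
S = Yd − C = 4339.5 − 3456.885 = 882.615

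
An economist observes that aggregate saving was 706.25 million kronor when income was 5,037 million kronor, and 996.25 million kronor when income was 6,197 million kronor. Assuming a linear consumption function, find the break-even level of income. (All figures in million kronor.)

Y = 2212

MPS = ΔS/ΔY = (996.25 − 706.25)/(6197 − 5037) = 290/1160 = 0.25
MPC = 1 − MPS = 0.75
From S(5037) = 706.25: −a + 0.25(5037) = 706.25, so a = 1259.25 − 706.25 = 553
Break-even (S = 0): Y = a/MPS = 553/0.25 = 2212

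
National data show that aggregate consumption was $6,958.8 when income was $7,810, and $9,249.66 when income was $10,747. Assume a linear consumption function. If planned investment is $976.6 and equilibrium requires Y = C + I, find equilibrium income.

MPC = (9249.66 − 6958.8)/(10747 − 7810) = 2290.86/2937 = 0.78
a = 6958.8 − 0.78(7810) = 867
Equilibrium: Y = 867 + 0.78Y + 976.6
0.22Y = 1843.6, so Y = 1843.6/0.22 = 8380

Y = 8380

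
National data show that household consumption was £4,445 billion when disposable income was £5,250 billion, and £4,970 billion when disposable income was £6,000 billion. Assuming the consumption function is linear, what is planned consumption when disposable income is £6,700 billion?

MPC = (4970 − 4445)/(6000 − 5250) = 525/750 = 0.7
a = 4445 − 0.7(5250) = 4445 − 3675 = 770
C = 770 + 0.7(6700) = 770 + 4690 = 5460

C = 5460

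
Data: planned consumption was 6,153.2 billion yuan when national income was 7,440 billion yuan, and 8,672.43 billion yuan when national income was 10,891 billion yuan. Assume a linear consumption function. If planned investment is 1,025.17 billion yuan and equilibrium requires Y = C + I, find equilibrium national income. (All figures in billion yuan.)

MPC = (8672.43 − 6153.2)/(10891 − 7440) = 2519.23/3451 = 0.73
a = 6153.2 − 0.73(7440) = 722
Equilibrium: Y = 722 + 0.73Y + 1025.17
0.27Y = 1747.17, so Y = 1747.17/0.27 = 6471

Y = 6471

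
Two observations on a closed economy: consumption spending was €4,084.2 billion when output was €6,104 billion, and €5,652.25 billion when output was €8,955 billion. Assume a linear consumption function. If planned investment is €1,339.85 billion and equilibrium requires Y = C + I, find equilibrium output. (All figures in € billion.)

Y = 4593

MPC = (5652.25 − 4084.2)/(8955 − 6104) = 1568.05/2851 = 0.55
a = 4084.2 − 0.55(6104) = 727
Equilibrium: Y = 727 + 0.55Y + 1339.85
0.45Y = 2066.85, so Y = 2066.85/0.45 = 4593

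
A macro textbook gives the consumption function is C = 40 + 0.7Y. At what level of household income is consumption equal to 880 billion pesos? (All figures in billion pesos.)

40 + 0.7Y = 880
0.7Y = 840, so Y = 840/0.7 = 1200

Y = 1200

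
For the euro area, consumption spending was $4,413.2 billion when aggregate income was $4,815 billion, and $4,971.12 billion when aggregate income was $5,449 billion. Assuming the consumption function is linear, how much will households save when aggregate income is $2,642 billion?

MPC = (4971.12 − 4413.2)/(5449 − 4815) = 557.92/634 = 0.88
a = 4413.2 − 0.88(4815) = 4413.2 − 4237.2 = 176
C = 176 + 0.88(2642) = 2500.96
S = 2642 − 2500.96 = 141.04

S = 141.04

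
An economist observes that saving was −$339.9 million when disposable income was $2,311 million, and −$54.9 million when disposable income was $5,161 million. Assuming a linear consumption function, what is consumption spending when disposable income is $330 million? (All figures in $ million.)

C = 868

MPS = ΔS/ΔY = (-54.9 − (-339.9))/(5161 − 2311) = 285/2850 = 0.1
MPC = 1 − MPS = 0.9
Autonomous saving = -339.9 − 0.1(2311) = -571, so a = 571
C = 571 + 0.9(330) = 571 + 297 = 868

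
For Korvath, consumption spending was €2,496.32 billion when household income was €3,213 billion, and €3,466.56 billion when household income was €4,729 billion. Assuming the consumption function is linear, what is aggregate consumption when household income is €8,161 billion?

MPC = (3466.56 − 2496.32)/(4729 − 3213) = 970.24/1516 = 0.64
a = 2496.32 − 0.64(3213) = 2496.32 − 2056.32 = 440
C = 440 + 0.64(8161) = 440 + 5223.04 = 5663.04

C = 5663.04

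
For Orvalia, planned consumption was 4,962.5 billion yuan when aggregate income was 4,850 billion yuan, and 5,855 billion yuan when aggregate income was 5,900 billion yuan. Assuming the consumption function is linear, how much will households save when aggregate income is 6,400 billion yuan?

MPC = (5855 − 4962.5)/(5900 − 4850) = 892.5/1050 = 0.85
a = 4962.5 − 0.85(4850) = 4962.5 − 4122.5 = 840
C = 840 + 0.85(6400) = 6280
S = 6400 − 6280 = 120

S = 120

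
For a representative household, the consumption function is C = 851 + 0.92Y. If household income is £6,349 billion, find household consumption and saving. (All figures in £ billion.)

C = 851 + 0.92(6349) = 851 + 5841.08 = 6692.08
S = Y − C = 6349 − 6692.08 = -343.08

C = 6692.08; S = -343.08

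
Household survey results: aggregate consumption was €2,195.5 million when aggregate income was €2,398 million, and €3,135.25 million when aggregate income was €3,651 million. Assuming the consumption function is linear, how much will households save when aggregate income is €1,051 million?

S = -134.25

MPC = (3135.25 − 2195.5)/(3651 − 2398) = 939.75/1253 = 0.75
a = 2195.5 − 0.75(2398) = 2195.5 − 1798.5 = 397
C = 397 + 0.75(1051) = 1185.25
S = 1051 − 1185.25 = -134.25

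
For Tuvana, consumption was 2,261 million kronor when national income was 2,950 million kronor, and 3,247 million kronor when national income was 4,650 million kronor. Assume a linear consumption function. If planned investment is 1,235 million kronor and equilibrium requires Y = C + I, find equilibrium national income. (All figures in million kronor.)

Y = 4250

MPC = (3247 − 2261)/(4650 − 2950) = 986/1700 = 0.58
a = 2261 − 0.58(2950) = 550
Equilibrium: Y = 550 + 0.58Y + 1235
0.42Y = 1785, so Y = 1785/0.42 = 4250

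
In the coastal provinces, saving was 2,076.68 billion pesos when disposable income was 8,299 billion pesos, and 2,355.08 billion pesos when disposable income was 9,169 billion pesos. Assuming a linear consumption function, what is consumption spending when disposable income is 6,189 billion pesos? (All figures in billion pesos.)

C = 4787.52

MPS = ΔS/ΔY = (2355.08 − 2076.68)/(9169 − 8299) = 278.4/870 = 0.32
MPC = 1 − MPS = 0.68
Autonomous saving = 2076.68 − 0.32(8299) = -579, so a = 579
C = 579 + 0.68(6189) = 579 + 4208.52 = 4787.52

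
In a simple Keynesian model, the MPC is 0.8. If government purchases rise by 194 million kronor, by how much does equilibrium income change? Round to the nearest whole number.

The multiplier is 1/(1 − MPC) = 1/0.2.
ΔY = 194/0.2 = 970.00 ≈ 970

ΔY ≈ 970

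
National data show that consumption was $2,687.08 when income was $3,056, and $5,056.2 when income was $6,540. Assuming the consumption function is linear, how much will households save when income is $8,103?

MPC = (5056.2 − 2687.08)/(6540 − 3056) = 2369.12/3484 = 0.68
a = 2687.08 − 0.68(3056) = 2687.08 − 2078.08 = 609
C = 609 + 0.68(8103) = 6119.04
S = 8103 − 6119.04 = 1983.96

S = 1983.96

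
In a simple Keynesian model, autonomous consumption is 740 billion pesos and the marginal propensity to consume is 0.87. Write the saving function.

S = -740 + 0.13Y

S = Y − C = Y − (740 + 0.87Y) = -740 + (1 − 0.87)Y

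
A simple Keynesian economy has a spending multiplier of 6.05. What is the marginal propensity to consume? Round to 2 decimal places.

k = 1/(1 − MPC), so 1 − MPC = 1/k = 1/6.05 = 0.1653
MPC = 1 − 0.1653 = 0.83

MPC = 0.83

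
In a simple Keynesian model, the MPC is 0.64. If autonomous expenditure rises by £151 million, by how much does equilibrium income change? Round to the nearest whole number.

ΔY ≈ 419

The multiplier is 1/(1 − MPC) = 1/0.36.
ΔY = 151/0.36 = 419.44 ≈ 419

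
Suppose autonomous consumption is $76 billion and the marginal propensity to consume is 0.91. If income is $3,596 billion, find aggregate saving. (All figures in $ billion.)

S = 247.64

C = 76 + 0.91(3596) = 76 + 3272.36 = 3348.36
S = Y − C = 3596 − 3348.36 = 247.64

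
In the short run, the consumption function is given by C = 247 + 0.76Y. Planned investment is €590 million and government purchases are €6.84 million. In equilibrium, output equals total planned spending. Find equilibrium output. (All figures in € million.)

Y = 3516

Y = C + I + G = 247 + 0.76Y + 590 + 6.84
Y − 0.76Y = 843.84
0.24Y = 843.84, so Y = 843.84/0.24 = 3516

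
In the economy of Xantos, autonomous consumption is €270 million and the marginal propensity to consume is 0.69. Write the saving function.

S = -270 + 0.31Y

S = Y − C = Y − (270 + 0.69Y) = -270 + (1 − 0.69)Y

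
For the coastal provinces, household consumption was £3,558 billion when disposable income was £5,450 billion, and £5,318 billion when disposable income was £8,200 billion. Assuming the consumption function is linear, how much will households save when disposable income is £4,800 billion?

MPC = (5318 − 3558)/(8200 − 5450) = 1760/2750 = 0.64
a = 3558 − 0.64(5450) = 3558 − 3488 = 70
C = 70 + 0.64(4800) = 3142
S = 4800 − 3142 = 1658

S = 1658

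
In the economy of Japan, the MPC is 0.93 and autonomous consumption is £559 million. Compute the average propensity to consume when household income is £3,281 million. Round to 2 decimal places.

APC = 1.10

C = 559 + 0.93(3281) = 3610.33
APC = C/Y = 3610.33/3281 = 1.10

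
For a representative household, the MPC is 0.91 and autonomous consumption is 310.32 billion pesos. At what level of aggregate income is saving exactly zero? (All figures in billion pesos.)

At break-even, C = Y: 310.32 + 0.91Y = Y
0.09Y = 310.32, so Y = 310.32/0.09 = 3448

Y = 3448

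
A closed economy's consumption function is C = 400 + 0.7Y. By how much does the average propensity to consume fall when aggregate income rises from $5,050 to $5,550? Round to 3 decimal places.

ΔAPC = 0.007

At Y = 5050: C = 400 + 0.7(5050) = 3935, APC = 3935/5050 = 0.7792
At Y = 5550: C = 4285, APC = 4285/5550 = 0.7721
Fall in APC = 0.7792 − 0.7721 = 0.0071 ≈ 0.007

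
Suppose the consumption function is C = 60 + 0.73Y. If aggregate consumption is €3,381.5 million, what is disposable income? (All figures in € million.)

60 + 0.73Y = 3381.5
0.73Y = 3321.5, so Y = 3321.5/0.73 = 4550

Y = 4550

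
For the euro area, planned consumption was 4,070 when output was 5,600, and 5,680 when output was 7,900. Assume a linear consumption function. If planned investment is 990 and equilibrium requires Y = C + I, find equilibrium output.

MPC = (5680 − 4070)/(7900 − 5600) = 1610/2300 = 0.7
a = 4070 − 0.7(5600) = 150
Equilibrium: Y = 150 + 0.7Y + 990
0.3Y = 1140, so Y = 1140/0.3 = 3800

Y = 3800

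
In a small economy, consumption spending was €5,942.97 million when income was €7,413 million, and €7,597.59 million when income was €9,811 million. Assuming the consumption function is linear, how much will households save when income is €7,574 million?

S = 1519.94

MPC = (7597.59 − 5942.97)/(9811 − 7413) = 1654.62/2398 = 0.69
a = 5942.97 − 0.69(7413) = 5942.97 − 5114.97 = 828
C = 828 + 0.69(7574) = 6054.06
S = 7574 − 6054.06 = 1519.94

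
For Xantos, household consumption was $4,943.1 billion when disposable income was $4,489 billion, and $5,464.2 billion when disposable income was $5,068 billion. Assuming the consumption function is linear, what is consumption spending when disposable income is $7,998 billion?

C = 8101.2

MPC = (5464.2 − 4943.1)/(5068 − 4489) = 521.1/579 = 0.9
a = 4943.1 − 0.9(4489) = 4943.1 − 4040.1 = 903
C = 903 + 0.9(7998) = 903 + 7198.2 = 8101.2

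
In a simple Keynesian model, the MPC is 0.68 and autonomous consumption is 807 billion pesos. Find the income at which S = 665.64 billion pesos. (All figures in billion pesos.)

S = Y − C = -807 + 0.32Y
-807 + 0.32Y = 665.64, so 0.32Y = 1472.64 and Y = 4602

Y = 4602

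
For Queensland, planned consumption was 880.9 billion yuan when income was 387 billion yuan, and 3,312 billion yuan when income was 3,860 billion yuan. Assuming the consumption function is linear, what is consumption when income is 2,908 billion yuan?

MPC = (3312 − 880.9)/(3860 − 387) = 2431.1/3473 = 0.7
a = 880.9 − 0.7(387) = 880.9 − 270.9 = 610
C = 610 + 0.7(2908) = 610 + 2035.6 = 2645.6

C = 2645.6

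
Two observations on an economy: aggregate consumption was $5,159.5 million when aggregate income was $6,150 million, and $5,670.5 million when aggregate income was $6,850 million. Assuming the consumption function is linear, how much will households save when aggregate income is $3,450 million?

MPC = (5670.5 − 5159.5)/(6850 − 6150) = 511/700 = 0.73
a = 5159.5 − 0.73(6150) = 5159.5 − 4489.5 = 670
C = 670 + 0.73(3450) = 3188.5
S = 3450 − 3188.5 = 261.5

S = 261.5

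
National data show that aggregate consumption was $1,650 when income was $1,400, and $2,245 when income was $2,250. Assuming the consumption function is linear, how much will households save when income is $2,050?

MPC = (2245 − 1650)/(2250 − 1400) = 595/850 = 0.7
a = 1650 − 0.7(1400) = 1650 − 980 = 670
C = 670 + 0.7(2050) = 2105
S = 2050 − 2105 = -55

S = -55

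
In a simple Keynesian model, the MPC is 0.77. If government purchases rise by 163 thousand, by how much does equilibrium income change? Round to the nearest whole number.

The multiplier is 1/(1 − MPC) = 1/0.23.
ΔY = 163/0.23 = 708.70 ≈ 709

ΔY ≈ 709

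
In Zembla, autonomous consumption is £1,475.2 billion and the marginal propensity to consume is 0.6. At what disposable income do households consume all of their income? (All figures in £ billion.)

At break-even, C = Y: 1475.2 + 0.6Y = Y
0.4Y = 1475.2, so Y = 1475.2/0.4 = 3688

Y = 3688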